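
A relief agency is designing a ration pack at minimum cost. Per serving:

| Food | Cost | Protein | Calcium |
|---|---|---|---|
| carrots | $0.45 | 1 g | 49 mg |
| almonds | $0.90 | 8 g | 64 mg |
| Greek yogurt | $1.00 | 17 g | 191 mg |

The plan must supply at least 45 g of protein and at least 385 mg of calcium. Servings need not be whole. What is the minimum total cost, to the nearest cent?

The cheapest plan sits at a corner of the feasible region — with two constraints it uses at most two foods.
carrots only: max(45/1, 385/49) = 45 servings → $20.25.
almonds only: max(45/8, 385/64) = 6.016 servings → $5.41.
Greek yogurt only: max(45/17, 385/191) = 2.647 servings → $2.65.
carrots + almonds with both tight: 0.6098 servings and 5.549 servings → $5.27.
carrots + Greek yogurt with both targets exact would need a negative amount; discard.
almonds + Greek yogurt with both tight: 4.659 servings and 0.4545 servings → $4.65.
Cheapest feasible corner: $2.65.

$2.65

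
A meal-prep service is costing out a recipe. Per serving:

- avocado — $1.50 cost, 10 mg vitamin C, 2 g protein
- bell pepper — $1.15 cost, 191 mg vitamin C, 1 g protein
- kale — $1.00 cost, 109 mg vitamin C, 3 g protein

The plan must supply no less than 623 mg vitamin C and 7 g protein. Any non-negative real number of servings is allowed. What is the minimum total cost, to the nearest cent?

avocado only: max(623/10, 7/2) = 62.3 servings → $93.45.
bell pepper only: max(623/191, 7/1) = 7 servings → $8.05.
kale only: max(623/109, 7/3) = 5.716 servings → $5.72.
avocado + bell pepper with both tight: 1.919 servings and 3.161 servings → $6.51.
avocado + kale with both targets exact would need a negative amount; discard.
bell pepper + kale with both tight: 2.384 servings and 1.539 servings → $4.28.
Cheapest feasible corner: $4.28.

$4.28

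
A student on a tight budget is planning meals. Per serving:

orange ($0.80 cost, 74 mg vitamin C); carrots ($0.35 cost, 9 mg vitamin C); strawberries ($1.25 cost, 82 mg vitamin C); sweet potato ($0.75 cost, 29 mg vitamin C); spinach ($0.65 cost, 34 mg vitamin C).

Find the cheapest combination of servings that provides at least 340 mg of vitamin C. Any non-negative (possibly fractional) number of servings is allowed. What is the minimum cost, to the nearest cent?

$3.68

Cost per mg of vitamin C: orange $0.0108, strawberries $0.0152, spinach $0.0191, sweet potato $0.0259, carrots $0.0389.
With no serving limits, use only orange: 340 mg / 74 mg = 4.595 servings × $0.80 = $3.68.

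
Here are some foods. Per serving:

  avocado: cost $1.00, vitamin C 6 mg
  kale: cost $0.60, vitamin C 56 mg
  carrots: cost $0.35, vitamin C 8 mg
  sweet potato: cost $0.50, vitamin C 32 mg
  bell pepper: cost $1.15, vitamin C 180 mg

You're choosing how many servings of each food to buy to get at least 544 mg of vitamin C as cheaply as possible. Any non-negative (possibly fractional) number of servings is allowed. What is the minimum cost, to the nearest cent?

Cost per mg of vitamin C: bell pepper $0.0064, kale $0.0107, sweet potato $0.0156, carrots $0.0437, avocado $0.1667.
With no serving limits, use only bell pepper: 544 mg / 180 mg = 3.022 servings × $1.15 = $3.48.

$3.48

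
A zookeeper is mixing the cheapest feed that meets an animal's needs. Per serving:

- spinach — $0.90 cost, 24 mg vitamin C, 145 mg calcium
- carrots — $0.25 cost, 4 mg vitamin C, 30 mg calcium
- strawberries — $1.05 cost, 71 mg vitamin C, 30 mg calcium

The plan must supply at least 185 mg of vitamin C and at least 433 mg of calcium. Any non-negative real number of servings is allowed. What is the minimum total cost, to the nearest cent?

Compare the cost at each extreme point of the feasible region.
spinach only: max(185/24, 433/145) = 7.708 servings → $6.94.
carrots only: max(185/4, 433/30) = 46.25 servings → $11.56.
strawberries only: max(185/71, 433/30) = 14.43 servings → $15.15.
spinach + carrots with both targets exact would need a negative amount; discard.
spinach + strawberries with both tight: 2.631 servings and 1.716 servings → $4.17.
carrots + strawberries with both tight: 12.53 servings and 1.9 servings → $5.13.
So the least-cost plan costs $4.17.

$4.17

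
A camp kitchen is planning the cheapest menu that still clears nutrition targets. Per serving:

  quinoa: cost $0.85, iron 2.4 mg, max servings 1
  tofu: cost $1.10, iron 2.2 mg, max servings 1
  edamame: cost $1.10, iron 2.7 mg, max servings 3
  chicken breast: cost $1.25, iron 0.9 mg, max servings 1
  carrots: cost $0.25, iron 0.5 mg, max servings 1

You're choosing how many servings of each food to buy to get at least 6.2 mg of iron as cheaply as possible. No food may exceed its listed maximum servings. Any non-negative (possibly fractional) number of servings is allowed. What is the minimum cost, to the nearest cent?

$2.40

Cost per mg of iron: quinoa $0.3542, edamame $0.4074, tofu $0.5000, carrots $0.5000, chicken breast $1.3889.
Take 1 serving of quinoa: +2.4 mg iron for $0.85 (total $0.85, still need 3.8 mg).
Take 1.407 servings of edamame: +3.8 mg iron for $1.55 (total $2.40, still need 0.0 mg).
Filling from the cheapest source first is optimal under one linear minimum: $2.40.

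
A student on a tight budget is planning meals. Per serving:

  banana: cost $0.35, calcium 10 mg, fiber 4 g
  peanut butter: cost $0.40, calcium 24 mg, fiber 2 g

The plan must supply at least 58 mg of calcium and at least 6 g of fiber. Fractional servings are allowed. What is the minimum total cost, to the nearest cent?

The cheapest plan sits at a corner of the feasible region — with two constraints it uses at most two foods.
banana only: max(58/10, 6/4) = 5.8 servings → $2.03.
peanut butter only: max(58/24, 6/2) = 3 servings → $1.20.
banana + peanut butter with both tight: 0.3684 servings and 2.263 servings → $1.03.
The minimum over all feasible corners is $1.03.

$1.03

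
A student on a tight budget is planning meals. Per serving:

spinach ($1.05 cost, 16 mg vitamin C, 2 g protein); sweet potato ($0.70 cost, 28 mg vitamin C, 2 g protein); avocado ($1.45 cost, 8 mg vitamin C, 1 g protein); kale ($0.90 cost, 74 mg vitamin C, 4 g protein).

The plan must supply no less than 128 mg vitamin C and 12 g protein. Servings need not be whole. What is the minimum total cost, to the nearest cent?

$2.70

With two linear requirements the optimum uses one or two foods; enumerate the corners.
spinach only: max(128/16, 12/2) = 8 servings → $8.40.
sweet potato only: max(128/28, 12/2) = 6 servings → $4.20.
avocado only: max(128/8, 12/1) = 16 servings → $23.20.
kale only: max(128/74, 12/4) = 3 servings → $2.70.
spinach + sweet potato with both tight: 3.333 servings and 2.667 servings → $5.37.
spinach + avocado (both tight): parallel constraints — no distinct corner.
spinach + kale with both tight: 4.476 servings and 0.7619 servings → $5.39.
sweet potato + avocado with both tight: 2.667 servings and 6.667 servings → $11.53.
sweet potato + kale with both targets exact would need a negative amount; discard.
avocado + kale with both tight: 8.952 servings and 0.7619 servings → $13.67.
The minimum over all feasible corners is $2.70.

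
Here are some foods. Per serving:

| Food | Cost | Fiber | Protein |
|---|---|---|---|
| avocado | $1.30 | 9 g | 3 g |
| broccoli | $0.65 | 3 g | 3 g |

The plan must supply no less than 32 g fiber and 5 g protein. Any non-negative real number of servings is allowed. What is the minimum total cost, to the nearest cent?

$4.62

A basic optimal solution has at most two foods positive. Try each food alone and each pair with both targets met exactly.
avocado only: max(32/9, 5/3) = 3.556 servings → $4.62.
broccoli only: max(32/3, 5/3) = 10.67 servings → $6.93.
avocado + broccoli: the both-tight solution has a negative serving — not a feasible corner.
So the least-cost plan costs $4.62.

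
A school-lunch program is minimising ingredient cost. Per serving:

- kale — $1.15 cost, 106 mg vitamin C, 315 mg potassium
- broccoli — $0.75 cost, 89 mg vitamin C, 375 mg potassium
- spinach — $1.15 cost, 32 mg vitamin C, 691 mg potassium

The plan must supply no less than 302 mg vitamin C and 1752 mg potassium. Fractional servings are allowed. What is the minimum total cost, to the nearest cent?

The cheapest plan sits at a corner of the feasible region — with two constraints it uses at most two foods.
kale only: max(302/106, 1752/315) = 5.562 servings → $6.40.
broccoli only: max(302/89, 1752/375) = 4.672 servings → $3.50.
spinach only: max(302/32, 1752/691) = 9.438 servings → $10.85.
kale + broccoli: intersection lies outside the first quadrant.
kale + spinach with both tight: 2.416 servings and 1.434 servings → $4.43.
broccoli + spinach with both tight: 3.083 servings and 0.8622 servings → $3.30.
The minimum over all feasible corners is $3.30.

$3.30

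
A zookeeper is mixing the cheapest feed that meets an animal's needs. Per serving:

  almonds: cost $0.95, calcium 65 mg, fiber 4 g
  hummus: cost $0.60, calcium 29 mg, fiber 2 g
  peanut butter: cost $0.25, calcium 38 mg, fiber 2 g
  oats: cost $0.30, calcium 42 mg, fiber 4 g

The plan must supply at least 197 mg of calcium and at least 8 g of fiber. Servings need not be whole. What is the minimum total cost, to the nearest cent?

$1.30

With two linear requirements the optimum uses one or two foods; enumerate the corners.
almonds only: max(197/65, 8/4) = 3.031 servings → $2.88.
hummus only: max(197/29, 8/2) = 6.793 servings → $4.08.
peanut butter only: max(197/38, 8/2) = 5.184 servings → $1.30.
oats only: max(197/42, 8/4) = 4.69 servings → $1.41.
almonds + hummus: intersection lies outside the first quadrant.
almonds + peanut butter with both targets exact would need a negative amount; discard.
almonds + oats: intersection lies outside the first quadrant.
hummus + peanut butter: the both-tight solution has a negative serving — not a feasible corner.
hummus + oats with both targets exact would need a negative amount; discard.
peanut butter + oats: the both-tight solution has a negative serving — not a feasible corner.
Cheapest feasible corner: $1.30.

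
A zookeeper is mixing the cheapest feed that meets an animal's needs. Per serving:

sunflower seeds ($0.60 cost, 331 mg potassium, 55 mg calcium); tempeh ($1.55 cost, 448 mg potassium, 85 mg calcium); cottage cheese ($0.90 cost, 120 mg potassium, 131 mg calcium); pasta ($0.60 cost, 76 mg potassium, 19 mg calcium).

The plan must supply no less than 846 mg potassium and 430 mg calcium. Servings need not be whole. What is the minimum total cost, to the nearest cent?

$3.31

Two binding constraints pin down two serving amounts, so the optimal mix uses at most two foods. The candidates are each food alone (scaled to the tighter of potassium/calcium) and each pair with both constraints tight.
sunflower seeds only: max(846/331, 430/55) = 7.818 servings → $4.69.
tempeh only: max(846/448, 430/85) = 5.059 servings → $7.84.
cottage cheese only: max(846/120, 430/131) = 7.05 servings → $6.34.
pasta only: max(846/76, 430/19) = 22.63 servings → $13.58.
sunflower seeds + tempeh with both targets exact would need a negative amount; discard.
sunflower seeds + cottage cheese with both tight: 1.611 servings and 2.606 servings → $3.31.
sunflower seeds + pasta: intersection lies outside the first quadrant.
tempeh + cottage cheese with both tight: 1.221 servings and 2.49 servings → $4.13.
tempeh + pasta with both targets exact would need a negative amount; discard.
cottage cheese + pasta with both tight: 2.163 servings and 7.716 servings → $6.58.
So the least-cost plan costs $3.31.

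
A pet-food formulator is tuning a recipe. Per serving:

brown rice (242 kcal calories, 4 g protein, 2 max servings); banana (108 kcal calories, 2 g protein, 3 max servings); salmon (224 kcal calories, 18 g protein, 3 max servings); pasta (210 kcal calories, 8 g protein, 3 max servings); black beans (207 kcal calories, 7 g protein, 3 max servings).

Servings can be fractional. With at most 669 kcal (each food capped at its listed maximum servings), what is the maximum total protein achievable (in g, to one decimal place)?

Protein per kcal: salmon 0.08036, pasta 0.0381, black beans 0.03382, banana 0.01852, brown rice 0.01653.
Take 2.987 servings of salmon: uses 669 kcal, +53.8 g protein (running total 53.8 g).
Filling greedily by protein-per-kcal is optimal for one linear limit, giving 53.8 g.

53.8 g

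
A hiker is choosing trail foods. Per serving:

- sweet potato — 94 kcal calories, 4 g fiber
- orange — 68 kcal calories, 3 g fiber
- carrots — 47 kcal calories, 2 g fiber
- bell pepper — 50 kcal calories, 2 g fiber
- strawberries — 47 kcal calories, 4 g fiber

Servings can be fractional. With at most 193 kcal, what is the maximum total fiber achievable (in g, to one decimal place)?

Fiber per kcal: strawberries 0.08511, orange 0.04412, sweet potato 0.04255, carrots 0.04255, bell pepper 0.04.
With no serving limits, spend the whole calories allowance on strawberries: 193 kcal / 47 kcal × 4 g = 16.4 g.

16.4 g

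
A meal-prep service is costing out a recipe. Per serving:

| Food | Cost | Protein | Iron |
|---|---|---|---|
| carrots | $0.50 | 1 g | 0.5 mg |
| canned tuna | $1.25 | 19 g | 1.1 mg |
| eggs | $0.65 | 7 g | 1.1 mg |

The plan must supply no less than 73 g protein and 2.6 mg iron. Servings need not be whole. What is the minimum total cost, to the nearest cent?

An LP optimum is at a vertex; with two nutrient constraints at most two foods are used. Check each candidate.
carrots only: max(73/1, 2.6/0.5) = 73 servings → $36.50.
canned tuna only: max(73/19, 2.6/1.1) = 3.842 servings → $4.80.
eggs only: max(73/7, 2.6/1.1) = 10.43 servings → $6.78.
carrots + canned tuna: the both-tight solution has a negative serving — not a feasible corner.
carrots + eggs with both targets exact would need a negative amount; discard.
canned tuna + eggs: the both-tight solution has a negative serving — not a feasible corner.
Cheapest feasible corner: $4.80.

$4.80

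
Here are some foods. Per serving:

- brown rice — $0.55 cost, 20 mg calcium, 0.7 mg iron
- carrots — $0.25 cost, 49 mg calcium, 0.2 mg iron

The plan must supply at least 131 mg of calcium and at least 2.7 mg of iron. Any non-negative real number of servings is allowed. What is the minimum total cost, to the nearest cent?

$2.24

Minimising a linear cost over {calcium ≥ 131, iron ≥ 2.7, servings ≥ 0} — the optimum is at a vertex, using one or two foods.
brown rice only: max(131/20, 2.7/0.7) = 6.55 servings → $3.60.
carrots only: max(131/49, 2.7/0.2) = 13.5 servings → $3.38.
brown rice + carrots with both tight: 3.502 servings and 1.244 servings → $2.24.
So the least-cost plan costs $2.24.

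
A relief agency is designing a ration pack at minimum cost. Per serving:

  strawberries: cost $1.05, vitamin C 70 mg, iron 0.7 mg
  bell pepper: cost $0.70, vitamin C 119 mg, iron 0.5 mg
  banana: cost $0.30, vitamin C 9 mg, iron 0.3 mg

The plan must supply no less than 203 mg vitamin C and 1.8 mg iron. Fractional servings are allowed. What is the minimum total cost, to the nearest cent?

An LP optimum is at a vertex; with two nutrient constraints at most two foods are used. Check each candidate.
strawberries only: max(203/70, 1.8/0.7) = 2.9 servings → $3.04.
bell pepper only: max(203/119, 1.8/0.5) = 3.6 servings → $2.52.
banana only: max(203/9, 1.8/0.3) = 22.56 servings → $6.77.
strawberries + bell pepper with both tight: 2.333 servings and 0.3333 servings → $2.68.
strawberries + banana with both targets exact would need a negative amount; discard.
bell pepper + banana with both tight: 1.433 servings and 3.612 servings → $2.09.
So the least-cost plan costs $2.09.

$2.09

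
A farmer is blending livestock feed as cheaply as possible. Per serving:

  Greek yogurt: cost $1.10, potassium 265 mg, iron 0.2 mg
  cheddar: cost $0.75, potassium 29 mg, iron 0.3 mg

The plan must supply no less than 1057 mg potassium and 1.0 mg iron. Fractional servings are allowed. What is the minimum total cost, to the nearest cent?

$4.85

This is a tiny linear program; its minimum lies at a vertex of the feasible set. List the vertices and price them.
Greek yogurt only: max(1057/265, 1.0/0.2) = 5 servings → $5.50.
cheddar only: max(1057/29, 1.0/0.3) = 36.45 servings → $27.34.
Greek yogurt + cheddar with both tight: 3.909 servings and 0.7273 servings → $4.85.
Cheapest feasible corner: $4.85.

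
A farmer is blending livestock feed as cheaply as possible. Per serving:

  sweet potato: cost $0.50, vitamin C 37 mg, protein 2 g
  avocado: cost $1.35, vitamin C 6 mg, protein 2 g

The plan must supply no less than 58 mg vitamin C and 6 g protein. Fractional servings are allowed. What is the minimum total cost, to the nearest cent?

sweet potato only: max(58/37, 6/2) = 3 servings → $1.50.
avocado only: max(58/6, 6/2) = 9.667 servings → $13.05.
sweet potato + avocado with both tight: 1.29 servings and 1.71 servings → $2.95.
Cheapest feasible corner: $1.50.

$1.50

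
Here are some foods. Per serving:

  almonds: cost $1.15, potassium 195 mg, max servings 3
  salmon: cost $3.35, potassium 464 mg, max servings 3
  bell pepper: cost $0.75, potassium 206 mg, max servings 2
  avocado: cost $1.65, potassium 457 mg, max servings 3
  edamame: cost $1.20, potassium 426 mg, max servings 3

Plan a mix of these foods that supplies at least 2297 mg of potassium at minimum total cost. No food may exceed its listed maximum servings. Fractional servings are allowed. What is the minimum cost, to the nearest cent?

Cost per mg of potassium: edamame $0.0028, avocado $0.0036, bell pepper $0.0036, almonds $0.0059, salmon $0.0072.
Take 3 servings of edamame: +1278.0 mg potassium for $3.60 (total $3.60, still need 1019.0 mg).
Take 2.23 servings of avocado: +1019.0 mg potassium for $3.68 (total $7.28, still need 0.0 mg).
Filling from the cheapest source first is optimal under one linear minimum: $7.28.

$7.28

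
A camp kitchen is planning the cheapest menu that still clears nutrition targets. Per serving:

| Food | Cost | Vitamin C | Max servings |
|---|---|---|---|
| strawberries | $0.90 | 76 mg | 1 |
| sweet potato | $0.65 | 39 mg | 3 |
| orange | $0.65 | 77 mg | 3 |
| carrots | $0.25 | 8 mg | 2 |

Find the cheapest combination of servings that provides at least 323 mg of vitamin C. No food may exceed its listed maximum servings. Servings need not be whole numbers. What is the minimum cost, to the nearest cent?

$3.12

Cost per mg of vitamin C: orange $0.0084, strawberries $0.0118, sweet potato $0.0167, carrots $0.0312.
Take 3 servings of orange: +231.0 mg vitamin C for $1.95 (total $1.95, still need 92.0 mg).
Take 1 serving of strawberries: +76.0 mg vitamin C for $0.90 (total $2.85, still need 16.0 mg).
Take 0.4103 servings of sweet potato: +16.0 mg vitamin C for $0.27 (total $3.12, still need 0.0 mg).
Greedy by cheapest-per-mg is optimal for a single linear constraint, so the minimum cost is $3.12.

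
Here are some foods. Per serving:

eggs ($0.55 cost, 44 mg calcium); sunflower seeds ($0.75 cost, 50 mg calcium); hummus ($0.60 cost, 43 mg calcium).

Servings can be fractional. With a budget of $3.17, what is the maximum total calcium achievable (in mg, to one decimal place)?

253.6 mg

Calcium per dollar: eggs 80, hummus 71.67, sunflower seeds 66.67.
With no serving limits, spend the whole cost allowance on eggs: $3.17 / $0.55 × 44 mg = 253.6 mg.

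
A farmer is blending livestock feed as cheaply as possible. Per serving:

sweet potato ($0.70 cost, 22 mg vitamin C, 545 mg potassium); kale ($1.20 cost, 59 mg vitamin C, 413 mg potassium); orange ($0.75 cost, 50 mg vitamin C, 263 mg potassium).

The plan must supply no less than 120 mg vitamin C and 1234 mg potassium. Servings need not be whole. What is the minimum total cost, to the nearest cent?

$2.32

The cheapest plan sits at a corner of the feasible region — with two constraints it uses at most two foods.
sweet potato only: max(120/22, 1234/545) = 5.455 servings → $3.82.
kale only: max(120/59, 1234/413) = 2.988 servings → $3.59.
orange only: max(120/50, 1234/263) = 4.692 servings → $3.52.
sweet potato + kale with both tight: 1.008 servings and 1.658 servings → $2.70.
sweet potato + orange with both tight: 1.404 servings and 1.782 servings → $2.32.
kale + orange: intersection lies outside the first quadrant.
The minimum over all feasible corners is $2.32.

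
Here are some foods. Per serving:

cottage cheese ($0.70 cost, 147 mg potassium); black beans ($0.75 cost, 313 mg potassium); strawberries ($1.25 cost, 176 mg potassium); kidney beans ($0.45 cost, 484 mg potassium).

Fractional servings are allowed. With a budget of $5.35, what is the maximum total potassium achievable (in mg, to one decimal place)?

5754.2 mg

Potassium per dollar: kidney beans 1076, black beans 417.3, cottage cheese 210, strawberries 140.8.
With no serving limits, spend the whole cost allowance on kidney beans: $5.35 / $0.45 × 484 mg = 5754.2 mg.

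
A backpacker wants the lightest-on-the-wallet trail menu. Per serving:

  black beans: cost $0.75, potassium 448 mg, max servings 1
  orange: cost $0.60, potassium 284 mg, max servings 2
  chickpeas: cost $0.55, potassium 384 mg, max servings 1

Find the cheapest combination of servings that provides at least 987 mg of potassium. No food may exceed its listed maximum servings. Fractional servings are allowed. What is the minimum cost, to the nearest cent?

Cost per mg of potassium: chickpeas $0.0014, black beans $0.0017, orange $0.0021.
Take 1 serving of chickpeas: +384.0 mg potassium for $0.55 (total $0.55, still need 603.0 mg).
Take 1 serving of black beans: +448.0 mg potassium for $0.75 (total $1.30, still need 155.0 mg).
Take 0.5458 servings of orange: +155.0 mg potassium for $0.33 (total $1.63, still need 0.0 mg).
Greedy by cheapest-per-mg is optimal for a single linear constraint, so the minimum cost is $1.63.

$1.63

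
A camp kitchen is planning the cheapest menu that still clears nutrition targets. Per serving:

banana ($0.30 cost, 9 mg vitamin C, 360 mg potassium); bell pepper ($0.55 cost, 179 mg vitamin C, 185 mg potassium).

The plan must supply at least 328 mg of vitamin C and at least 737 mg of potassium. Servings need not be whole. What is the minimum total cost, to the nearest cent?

$1.32

Check every corner: each single food scaled to meet both minima, and each pair solved so both constraints bind.
banana only: max(328/9, 737/360) = 36.44 servings → $10.93.
bell pepper only: max(328/179, 737/185) = 3.984 servings → $2.19.
banana + bell pepper with both tight: 1.135 servings and 1.775 servings → $1.32.
The minimum over all feasible corners is $1.32.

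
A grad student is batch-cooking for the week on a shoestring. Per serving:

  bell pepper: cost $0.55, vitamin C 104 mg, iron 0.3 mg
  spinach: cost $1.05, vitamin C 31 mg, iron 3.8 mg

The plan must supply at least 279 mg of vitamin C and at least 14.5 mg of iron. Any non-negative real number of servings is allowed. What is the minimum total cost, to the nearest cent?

$4.75

At the optimum either one food covers both requirements or two foods hit both targets exactly; no other combination can be cheaper.
bell pepper only: max(279/104, 14.5/0.3) = 48.33 servings → $26.58.
spinach only: max(279/31, 14.5/3.8) = 9 servings → $9.45.
bell pepper + spinach with both tight: 1.583 servings and 3.691 servings → $4.75.
The minimum over all feasible corners is $4.75.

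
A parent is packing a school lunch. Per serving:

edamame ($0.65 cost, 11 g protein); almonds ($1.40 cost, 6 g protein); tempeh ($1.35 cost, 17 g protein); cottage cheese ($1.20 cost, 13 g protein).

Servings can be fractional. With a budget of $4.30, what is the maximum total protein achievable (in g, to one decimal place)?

Protein per dollar: edamame 16.92, tempeh 12.59, cottage cheese 10.83, almonds 4.286.
With no serving limits, spend the whole cost allowance on edamame: $4.30 / $0.65 × 11 g = 72.8 g.

72.8 g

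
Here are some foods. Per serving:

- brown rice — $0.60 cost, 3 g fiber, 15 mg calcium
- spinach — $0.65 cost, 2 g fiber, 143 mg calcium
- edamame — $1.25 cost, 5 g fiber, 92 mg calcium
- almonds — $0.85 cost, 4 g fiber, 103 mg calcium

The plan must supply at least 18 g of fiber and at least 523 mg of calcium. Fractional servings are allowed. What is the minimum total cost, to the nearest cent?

Check every corner: each single food scaled to meet both minima, and each pair solved so both constraints bind.
brown rice only: max(18/3, 523/15) = 34.87 servings → $20.92.
spinach only: max(18/2, 523/143) = 9 servings → $5.85.
edamame only: max(18/5, 523/92) = 5.685 servings → $7.11.
almonds only: max(18/4, 523/103) = 5.078 servings → $4.32.
brown rice + spinach with both tight: 3.83 servings and 3.256 servings → $4.41.
brown rice + edamame: the both-tight solution has a negative serving — not a feasible corner.
brown rice + almonds: the both-tight solution has a negative serving — not a feasible corner.
spinach + edamame with both tight: 1.806 servings and 2.878 servings → $4.77.
spinach + almonds with both tight: 0.6503 servings and 4.175 servings → $3.97.
edamame + almonds with both targets exact would need a negative amount; discard.
The minimum over all feasible corners is $3.97.

$3.97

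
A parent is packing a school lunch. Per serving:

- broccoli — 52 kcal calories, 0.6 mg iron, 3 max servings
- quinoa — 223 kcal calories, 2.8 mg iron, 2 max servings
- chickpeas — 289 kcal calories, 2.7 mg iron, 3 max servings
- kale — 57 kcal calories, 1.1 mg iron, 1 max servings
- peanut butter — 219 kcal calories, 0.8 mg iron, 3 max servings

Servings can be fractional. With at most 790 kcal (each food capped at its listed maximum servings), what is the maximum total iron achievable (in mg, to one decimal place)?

9.7 mg

Iron per kcal: kale 0.0193, quinoa 0.01256, broccoli 0.01154, chickpeas 0.009343, peanut butter 0.003653.
Take 1 serving of kale: uses 57 kcal, +1.1 mg iron (running total 1.1 mg).
Take 2 servings of quinoa: uses 446 kcal, +5.6 mg iron (running total 6.7 mg).
Take 3 servings of broccoli: uses 156 kcal, +1.8 mg iron (running total 8.5 mg).
Take 0.4533 servings of chickpeas: uses 131 kcal, +1.2 mg iron (running total 9.7 mg).
Filling greedily by iron-per-kcal is optimal for one linear limit, giving 9.7 mg.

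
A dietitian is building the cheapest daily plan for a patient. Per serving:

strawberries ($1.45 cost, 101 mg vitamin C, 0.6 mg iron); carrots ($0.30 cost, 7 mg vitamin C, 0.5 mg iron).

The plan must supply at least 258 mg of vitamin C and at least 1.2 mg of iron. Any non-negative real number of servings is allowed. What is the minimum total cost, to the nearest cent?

$3.70

Minimising a linear cost over {vitamin C ≥ 258, iron ≥ 1.2, servings ≥ 0} — the optimum is at a vertex, using one or two foods.
strawberries only: max(258/101, 1.2/0.6) = 2.554 servings → $3.70.
carrots only: max(258/7, 1.2/0.5) = 36.86 servings → $11.06.
strawberries + carrots: the both-tight solution has a negative serving — not a feasible corner.
So the least-cost plan costs $3.70.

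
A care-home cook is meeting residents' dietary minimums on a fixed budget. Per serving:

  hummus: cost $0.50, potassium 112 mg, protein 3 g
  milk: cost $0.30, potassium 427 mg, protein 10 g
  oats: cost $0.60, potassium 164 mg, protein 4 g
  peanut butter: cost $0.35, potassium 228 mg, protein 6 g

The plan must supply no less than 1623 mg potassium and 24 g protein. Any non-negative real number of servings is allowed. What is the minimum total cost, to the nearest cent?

$1.14

hummus only: max(1623/112, 24/3) = 14.49 servings → $7.25.
milk only: max(1623/427, 24/10) = 3.801 servings → $1.14.
oats only: max(1623/164, 24/4) = 9.896 servings → $5.94.
peanut butter only: max(1623/228, 24/6) = 7.118 servings → $2.49.
hummus + milk with both targets exact would need a negative amount; discard.
hummus + oats: intersection lies outside the first quadrant.
hummus + peanut butter: intersection lies outside the first quadrant.
milk + oats with both targets exact would need a negative amount; discard.
milk + peanut butter with both targets exact would need a negative amount; discard.
oats + peanut butter with both targets exact would need a negative amount; discard.
The minimum over all feasible corners is $1.14.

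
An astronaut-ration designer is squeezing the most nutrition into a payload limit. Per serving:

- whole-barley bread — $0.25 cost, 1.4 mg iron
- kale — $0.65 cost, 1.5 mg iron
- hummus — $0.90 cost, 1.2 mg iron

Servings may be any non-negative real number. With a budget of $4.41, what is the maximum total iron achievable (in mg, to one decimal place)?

24.7 mg

Iron per dollar: whole-barley bread 5.6, kale 2.308, hummus 1.333.
With no serving limits, spend the whole cost allowance on whole-barley bread: $4.41 / $0.25 × 1.4 mg = 24.7 mg.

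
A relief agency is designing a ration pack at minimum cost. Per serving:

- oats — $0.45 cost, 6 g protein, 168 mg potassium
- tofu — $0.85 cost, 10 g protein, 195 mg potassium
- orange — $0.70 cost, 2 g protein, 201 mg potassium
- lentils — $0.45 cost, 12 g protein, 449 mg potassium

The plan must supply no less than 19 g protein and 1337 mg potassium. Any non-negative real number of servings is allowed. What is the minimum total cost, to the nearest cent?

$1.34

Compare the cost at each extreme point of the feasible region.
oats only: max(19/6, 1337/168) = 7.958 servings → $3.58.
tofu only: max(19/10, 1337/195) = 6.856 servings → $5.83.
orange only: max(19/2, 1337/201) = 9.5 servings → $6.65.
lentils only: max(19/12, 1337/449) = 2.978 servings → $1.34.
oats + tofu: intersection lies outside the first quadrant.
oats + orange with both tight: 1.316 servings and 5.552 servings → $4.48.
oats + lentils: the both-tight solution has a negative serving — not a feasible corner.
tofu + orange with both tight: 0.7068 servings and 5.966 servings → $4.78.
tofu + lentils with both targets exact would need a negative amount; discard.
orange + lentils with both tight: 4.962 servings and 0.7563 servings → $3.81.
So the least-cost plan costs $1.34.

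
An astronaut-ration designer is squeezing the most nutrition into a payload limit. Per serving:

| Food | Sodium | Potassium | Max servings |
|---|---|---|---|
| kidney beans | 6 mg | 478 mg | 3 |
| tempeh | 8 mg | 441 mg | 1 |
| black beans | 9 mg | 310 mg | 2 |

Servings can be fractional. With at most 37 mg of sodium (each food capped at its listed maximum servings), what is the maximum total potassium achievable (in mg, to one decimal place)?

2253.9 mg

Potassium per mg sodium: kidney beans 79.67, tempeh 55.12, black beans 34.44.
Take 3 servings of kidney beans: uses 18 mg sodium, +1434.0 mg potassium (running total 1434.0 mg).
Take 1 serving of tempeh: uses 8 mg sodium, +441.0 mg potassium (running total 1875.0 mg).
Take 1.222 servings of black beans: uses 11 mg sodium, +378.9 mg potassium (running total 2253.9 mg).
Filling greedily by potassium-per-mg sodium is optimal for one linear limit, giving 2253.9 mg.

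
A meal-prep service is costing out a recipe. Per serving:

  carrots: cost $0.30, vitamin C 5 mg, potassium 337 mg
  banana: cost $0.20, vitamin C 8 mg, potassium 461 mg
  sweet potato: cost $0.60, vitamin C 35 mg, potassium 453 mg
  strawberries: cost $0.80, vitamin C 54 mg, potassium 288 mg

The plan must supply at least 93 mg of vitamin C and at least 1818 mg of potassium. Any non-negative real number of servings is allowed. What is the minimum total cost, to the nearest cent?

$1.64

carrots only: max(93/5, 1818/337) = 18.6 servings → $5.58.
banana only: max(93/8, 1818/461) = 11.62 servings → $2.33.
sweet potato only: max(93/35, 1818/453) = 4.013 servings → $2.41.
strawberries only: max(93/54, 1818/288) = 6.312 servings → $5.05.
carrots + banana with both targets exact would need a negative amount; discard.
carrots + sweet potato with both tight: 2.256 servings and 2.335 servings → $2.08.
carrots + strawberries with both tight: 4.26 servings and 1.328 servings → $2.34.
banana + sweet potato with both tight: 1.719 servings and 2.264 servings → $1.70.
banana + strawberries with both tight: 3.16 servings and 1.254 servings → $1.64.
sweet potato + strawberries: intersection lies outside the first quadrant.
The minimum over all feasible corners is $1.64.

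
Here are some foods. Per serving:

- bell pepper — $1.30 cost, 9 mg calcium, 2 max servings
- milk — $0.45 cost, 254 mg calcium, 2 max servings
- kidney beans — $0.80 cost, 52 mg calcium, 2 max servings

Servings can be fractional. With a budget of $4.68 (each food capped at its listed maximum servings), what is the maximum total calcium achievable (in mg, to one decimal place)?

627.1 mg

Calcium per dollar: milk 564.4, kidney beans 65, bell pepper 6.923.
Take 2 servings of milk: spends $0.90, +508.0 mg calcium (running total 508.0 mg).
Take 2 servings of kidney beans: spends $1.60, +104.0 mg calcium (running total 612.0 mg).
Take 1.677 servings of bell pepper: spends $2.18, +15.1 mg calcium (running total 627.1 mg).
Filling greedily by calcium-per-dollar is optimal for one linear limit, giving 627.1 mg.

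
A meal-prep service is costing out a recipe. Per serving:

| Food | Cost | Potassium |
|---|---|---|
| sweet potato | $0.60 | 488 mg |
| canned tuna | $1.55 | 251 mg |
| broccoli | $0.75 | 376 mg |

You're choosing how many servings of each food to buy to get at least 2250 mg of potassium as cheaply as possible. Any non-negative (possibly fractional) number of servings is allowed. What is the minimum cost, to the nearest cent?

$2.77

Cost per mg of potassium: sweet potato $0.0012, broccoli $0.0020, canned tuna $0.0062.
With no serving limits, use only sweet potato: 2250 mg / 488 mg = 4.611 servings × $0.60 = $2.77.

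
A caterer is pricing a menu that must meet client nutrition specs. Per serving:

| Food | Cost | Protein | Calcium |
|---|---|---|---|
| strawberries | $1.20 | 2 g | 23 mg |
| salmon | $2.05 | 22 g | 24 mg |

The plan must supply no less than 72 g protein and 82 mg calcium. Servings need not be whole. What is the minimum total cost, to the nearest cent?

Minimising a linear cost over {protein ≥ 72, calcium ≥ 82, servings ≥ 0} — the optimum is at a vertex, using one or two foods.
strawberries only: max(72/2, 82/23) = 36 servings → $43.20.
salmon only: max(72/22, 82/24) = 3.417 servings → $7.00.
strawberries + salmon with both tight: 0.1659 servings and 3.258 servings → $6.88.
So the least-cost plan costs $6.88.

$6.88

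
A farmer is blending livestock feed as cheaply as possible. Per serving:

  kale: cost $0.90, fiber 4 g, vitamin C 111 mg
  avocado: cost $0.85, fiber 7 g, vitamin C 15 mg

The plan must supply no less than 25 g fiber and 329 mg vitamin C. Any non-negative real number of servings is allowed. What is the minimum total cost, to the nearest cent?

With two linear requirements the optimum uses one or two foods; enumerate the corners.
kale only: max(25/4, 329/111) = 6.25 servings → $5.62.
avocado only: max(25/7, 329/15) = 21.93 servings → $18.64.
kale + avocado with both tight: 2.689 servings and 2.035 servings → $4.15.
So the least-cost plan costs $4.15.

$4.15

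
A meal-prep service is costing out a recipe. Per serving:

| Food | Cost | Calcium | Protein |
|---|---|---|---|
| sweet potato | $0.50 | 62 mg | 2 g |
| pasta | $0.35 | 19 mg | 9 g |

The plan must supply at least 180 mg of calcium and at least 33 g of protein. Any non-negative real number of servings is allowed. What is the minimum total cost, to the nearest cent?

$2.09

The cheapest plan sits at a corner of the feasible region — with two constraints it uses at most two foods.
sweet potato only: max(180/62, 33/2) = 16.5 servings → $8.25.
pasta only: max(180/19, 33/9) = 9.474 servings → $3.32.
sweet potato + pasta with both tight: 1.91 servings and 3.242 servings → $2.09.
The minimum over all feasible corners is $2.09.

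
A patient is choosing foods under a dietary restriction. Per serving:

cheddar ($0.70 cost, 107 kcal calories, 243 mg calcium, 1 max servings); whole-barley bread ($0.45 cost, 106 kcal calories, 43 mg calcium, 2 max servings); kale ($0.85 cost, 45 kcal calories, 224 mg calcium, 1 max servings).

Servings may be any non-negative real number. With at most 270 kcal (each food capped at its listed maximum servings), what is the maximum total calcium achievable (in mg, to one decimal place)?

Calcium per kcal: kale 4.978, cheddar 2.271, whole-barley bread 0.4057.
Take 1 serving of kale: uses 45 kcal, +224.0 mg calcium (running total 224.0 mg).
Take 1 serving of cheddar: uses 107 kcal, +243.0 mg calcium (running total 467.0 mg).
Take 1.113 servings of whole-barley bread: uses 118 kcal, +47.9 mg calcium (running total 514.9 mg).
Filling greedily by calcium-per-kcal is optimal for one linear limit, giving 514.9 mg.

514.9 mg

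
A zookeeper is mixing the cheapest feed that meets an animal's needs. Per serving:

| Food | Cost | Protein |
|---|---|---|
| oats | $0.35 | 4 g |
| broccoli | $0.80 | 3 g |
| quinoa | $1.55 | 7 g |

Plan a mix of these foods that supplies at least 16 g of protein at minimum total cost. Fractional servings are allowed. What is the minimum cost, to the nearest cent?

$1.40

Cost per g of protein: oats $0.0875, quinoa $0.2214, broccoli $0.2667.
With no serving limits, use only oats: 16 g / 4 g = 4 servings × $0.35 = $1.40.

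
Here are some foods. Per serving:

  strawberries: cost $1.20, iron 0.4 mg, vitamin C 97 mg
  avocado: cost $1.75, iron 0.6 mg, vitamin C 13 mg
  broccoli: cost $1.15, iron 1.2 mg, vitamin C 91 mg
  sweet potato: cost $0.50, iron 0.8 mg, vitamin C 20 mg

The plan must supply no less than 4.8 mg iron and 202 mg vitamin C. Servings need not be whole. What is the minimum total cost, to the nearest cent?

$3.54

At the optimum either one food covers both requirements or two foods hit both targets exactly; no other combination can be cheaper.
strawberries only: max(4.8/0.4, 202/97) = 12 servings → $14.40.
avocado only: max(4.8/0.6, 202/13) = 15.54 servings → $27.19.
broccoli only: max(4.8/1.2, 202/91) = 4 servings → $4.60.
sweet potato only: max(4.8/0.8, 202/20) = 10.1 servings → $5.05.
strawberries + avocado with both tight: 1.109 servings and 7.26 servings → $14.04.
strawberries + broccoli: intersection lies outside the first quadrant.
strawberries + sweet potato with both tight: 0.9425 servings and 5.529 servings → $3.90.
avocado + broccoli with both tight: 4.985 servings and 1.508 servings → $10.46.
avocado + sweet potato: intersection lies outside the first quadrant.
broccoli + sweet potato with both tight: 1.344 servings and 3.984 servings → $3.54.
Cheapest feasible corner: $3.54.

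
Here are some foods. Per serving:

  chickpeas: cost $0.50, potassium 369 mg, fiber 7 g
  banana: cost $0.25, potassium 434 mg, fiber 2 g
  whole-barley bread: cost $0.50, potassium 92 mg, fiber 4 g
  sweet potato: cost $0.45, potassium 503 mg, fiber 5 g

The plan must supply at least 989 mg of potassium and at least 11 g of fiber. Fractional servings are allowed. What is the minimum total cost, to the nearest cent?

$0.92

With two linear requirements the optimum uses one or two foods; enumerate the corners.
chickpeas only: max(989/369, 11/7) = 2.68 servings → $1.34.
banana only: max(989/434, 11/2) = 5.5 servings → $1.38.
whole-barley bread only: max(989/92, 11/4) = 10.75 servings → $5.38.
sweet potato only: max(989/503, 11/5) = 2.2 servings → $0.99.
chickpeas + banana with both tight: 1.216 servings and 1.245 servings → $0.92.
chickpeas + whole-barley bread with both targets exact would need a negative amount; discard.
chickpeas + sweet potato with both tight: 0.3508 servings and 1.709 servings → $0.94.
banana + whole-barley bread with both tight: 1.897 servings and 1.802 servings → $1.38.
banana + sweet potato: the both-tight solution has a negative serving — not a feasible corner.
whole-barley bread + sweet potato with both tight: 0.3789 servings and 1.897 servings → $1.04.
The minimum over all feasible corners is $0.92.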